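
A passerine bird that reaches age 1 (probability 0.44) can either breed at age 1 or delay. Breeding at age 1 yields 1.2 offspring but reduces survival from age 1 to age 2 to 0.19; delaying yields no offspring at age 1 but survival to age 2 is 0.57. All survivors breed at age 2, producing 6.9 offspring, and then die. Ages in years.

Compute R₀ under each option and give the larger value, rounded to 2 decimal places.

breed at age 1: R₀ = 0.44 × (1.2 + 0.19 × 6.9) = 0.44 × 2.5110 = 1.1048
delay to age 2: R₀ = 0.44 × (0.57 × 6.9) = 0.44 × 3.9330 = 1.7305
Higher: delay to age 2 (1.7305).

1.73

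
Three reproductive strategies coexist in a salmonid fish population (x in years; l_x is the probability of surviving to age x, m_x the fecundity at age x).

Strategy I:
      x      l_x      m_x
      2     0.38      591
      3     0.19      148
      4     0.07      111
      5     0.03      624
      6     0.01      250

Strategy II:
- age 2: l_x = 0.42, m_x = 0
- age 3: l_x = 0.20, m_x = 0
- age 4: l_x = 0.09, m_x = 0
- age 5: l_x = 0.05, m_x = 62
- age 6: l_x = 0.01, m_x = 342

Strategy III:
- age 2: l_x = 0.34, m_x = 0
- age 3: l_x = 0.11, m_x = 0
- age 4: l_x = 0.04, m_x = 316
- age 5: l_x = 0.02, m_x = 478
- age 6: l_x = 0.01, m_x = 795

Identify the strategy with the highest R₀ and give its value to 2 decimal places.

281.69

Strategy I: R₀ = 0.38×591 + 0.19×148 + 0.07×111 + 0.03×624 + 0.01×250 = 281.6900
Strategy II: R₀ = 0.42×0 + 0.20×0 + 0.09×0 + 0.05×62 + 0.01×342 = 6.5200
Strategy III: R₀ = 0.34×0 + 0.11×0 + 0.04×316 + 0.02×478 + 0.01×795 = 30.1500
Highest R₀: strategy I with 281.6900.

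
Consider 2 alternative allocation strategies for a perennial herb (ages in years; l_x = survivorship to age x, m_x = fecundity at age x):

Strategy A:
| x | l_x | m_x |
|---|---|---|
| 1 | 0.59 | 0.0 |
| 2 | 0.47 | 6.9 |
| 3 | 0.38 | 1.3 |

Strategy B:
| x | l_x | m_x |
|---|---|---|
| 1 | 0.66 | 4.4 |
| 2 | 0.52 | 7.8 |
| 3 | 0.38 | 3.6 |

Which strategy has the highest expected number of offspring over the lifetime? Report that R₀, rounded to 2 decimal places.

Strategy A: R₀ = 0.59×0.0 + 0.47×6.9 + 0.38×1.3 = 3.7370
Strategy B: R₀ = 0.66×4.4 + 0.52×7.8 + 0.38×3.6 = 8.3280
Highest R₀: strategy B with 8.3280.

8.33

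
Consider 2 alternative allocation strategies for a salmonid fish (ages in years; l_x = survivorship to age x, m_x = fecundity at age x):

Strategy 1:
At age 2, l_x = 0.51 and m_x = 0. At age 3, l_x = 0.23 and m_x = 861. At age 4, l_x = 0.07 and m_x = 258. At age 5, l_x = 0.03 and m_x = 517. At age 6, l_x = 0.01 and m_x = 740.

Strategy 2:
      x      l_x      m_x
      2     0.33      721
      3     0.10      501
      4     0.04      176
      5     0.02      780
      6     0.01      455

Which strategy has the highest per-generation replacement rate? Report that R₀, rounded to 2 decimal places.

315.22

Strategy 1: R₀ = 0.51×0 + 0.23×861 + 0.07×258 + 0.03×517 + 0.01×740 = 239.0000
Strategy 2: R₀ = 0.33×721 + 0.10×501 + 0.04×176 + 0.02×780 + 0.01×455 = 315.2200
Highest R₀: strategy 2 with 315.2200.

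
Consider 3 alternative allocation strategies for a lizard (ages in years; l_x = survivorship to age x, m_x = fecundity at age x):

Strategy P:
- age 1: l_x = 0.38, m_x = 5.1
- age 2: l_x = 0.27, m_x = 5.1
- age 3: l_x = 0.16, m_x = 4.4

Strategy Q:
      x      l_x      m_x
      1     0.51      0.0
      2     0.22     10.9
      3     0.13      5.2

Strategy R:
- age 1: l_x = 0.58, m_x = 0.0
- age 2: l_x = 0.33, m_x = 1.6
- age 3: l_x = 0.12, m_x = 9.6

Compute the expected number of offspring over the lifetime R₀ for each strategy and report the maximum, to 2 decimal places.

Strategy P: R₀ = 0.38×5.1 + 0.27×5.1 + 0.16×4.4 = 4.0190
Strategy Q: R₀ = 0.51×0.0 + 0.22×10.9 + 0.13×5.2 = 3.0740
Strategy R: R₀ = 0.58×0.0 + 0.33×1.6 + 0.12×9.6 = 1.6800
Highest R₀: strategy P with 4.0190.

4.02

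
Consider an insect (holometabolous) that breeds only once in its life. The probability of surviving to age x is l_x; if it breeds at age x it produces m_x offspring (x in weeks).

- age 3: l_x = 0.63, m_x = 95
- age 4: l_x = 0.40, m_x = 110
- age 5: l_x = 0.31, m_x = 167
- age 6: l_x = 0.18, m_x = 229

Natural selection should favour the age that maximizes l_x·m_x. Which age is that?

Expected offspring if breeding at age x = l_x × m_x:
  age 3: 0.63 × 95 = 59.850
  age 4: 0.40 × 110 = 44.000
  age 5: 0.31 × 167 = 51.770
  age 6: 0.18 × 229 = 41.220
Maximum at age 3 (59.850).

3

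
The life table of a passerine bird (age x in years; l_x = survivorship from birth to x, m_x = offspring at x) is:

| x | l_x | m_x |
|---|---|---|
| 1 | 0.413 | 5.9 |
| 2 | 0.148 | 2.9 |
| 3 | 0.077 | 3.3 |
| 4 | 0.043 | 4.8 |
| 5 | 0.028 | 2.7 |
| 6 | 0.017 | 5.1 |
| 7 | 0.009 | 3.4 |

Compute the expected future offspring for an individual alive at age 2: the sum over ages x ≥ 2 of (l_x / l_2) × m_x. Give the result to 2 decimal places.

l_2 = 0.148. Conditional survival from age 2 to x is l_x / l_2.
  x=2: (0.148/0.148) × 2.9 = 2.9000
  x=3: (0.077/0.148) × 3.3 = 1.7169
  x=4: (0.043/0.148) × 4.8 = 1.3946
  x=5: (0.028/0.148) × 2.7 = 0.5108
  x=6: (0.017/0.148) × 5.1 = 0.5858
  x=7: (0.009/0.148) × 3.4 = 0.2068
Sum = 2.9000 + 1.7169 + 1.3946 + 0.5108 + 0.5858 + 0.2068 = 7.3149

7.31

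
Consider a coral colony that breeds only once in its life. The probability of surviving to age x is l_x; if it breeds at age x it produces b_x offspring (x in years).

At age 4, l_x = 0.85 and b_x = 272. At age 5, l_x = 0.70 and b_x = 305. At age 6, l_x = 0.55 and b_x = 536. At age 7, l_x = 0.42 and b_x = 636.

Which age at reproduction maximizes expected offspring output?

6

Expected offspring if breeding at age x = l_x × b_x:
  age 4: 0.85 × 272 = 231.200
  age 5: 0.70 × 305 = 213.500
  age 6: 0.55 × 536 = 294.800
  age 7: 0.42 × 636 = 267.120
Maximum at age 6 (294.800).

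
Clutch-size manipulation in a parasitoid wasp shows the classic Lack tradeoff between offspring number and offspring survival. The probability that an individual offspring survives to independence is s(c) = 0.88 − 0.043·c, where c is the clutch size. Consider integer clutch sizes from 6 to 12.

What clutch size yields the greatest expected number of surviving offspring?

10

Expected surviving offspring = c × s(c):
  c=6: 6 × 0.622 = 3.732
  c=7: 7 × 0.579 = 4.053
  c=8: 8 × 0.536 = 4.288
  c=9: 9 × 0.493 = 4.437
  c=10: 10 × 0.450 = 4.500
  c=11: 11 × 0.407 = 4.477
  c=12: 12 × 0.364 = 4.368
Maximum at c = 10 (4.500 surviving offspring).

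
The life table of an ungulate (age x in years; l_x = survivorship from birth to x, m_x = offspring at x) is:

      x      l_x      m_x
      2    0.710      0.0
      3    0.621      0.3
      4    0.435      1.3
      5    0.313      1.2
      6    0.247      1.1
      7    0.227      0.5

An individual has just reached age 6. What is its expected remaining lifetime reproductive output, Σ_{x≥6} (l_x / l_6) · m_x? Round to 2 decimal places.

l_6 = 0.247. Conditional survival from age 6 to x is l_x / l_6.
  x=6: (0.247/0.247) × 1.1 = 1.1000
  x=7: (0.227/0.247) × 0.5 = 0.4595
Sum = 1.1000 + 0.4595 = 1.5595

1.56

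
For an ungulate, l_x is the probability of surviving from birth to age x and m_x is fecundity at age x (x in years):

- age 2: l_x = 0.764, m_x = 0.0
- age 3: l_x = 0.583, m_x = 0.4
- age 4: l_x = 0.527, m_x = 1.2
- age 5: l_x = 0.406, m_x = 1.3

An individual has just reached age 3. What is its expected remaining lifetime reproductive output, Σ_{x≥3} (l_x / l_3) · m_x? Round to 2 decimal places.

2.39

l_3 = 0.583. Conditional survival from age 3 to x is l_x / l_3.
  x=3: (0.583/0.583) × 0.4 = 0.4000
  x=4: (0.527/0.583) × 1.2 = 1.0847
  x=5: (0.406/0.583) × 1.3 = 0.9053
Sum = 0.4000 + 1.0847 + 0.9053 = 2.3901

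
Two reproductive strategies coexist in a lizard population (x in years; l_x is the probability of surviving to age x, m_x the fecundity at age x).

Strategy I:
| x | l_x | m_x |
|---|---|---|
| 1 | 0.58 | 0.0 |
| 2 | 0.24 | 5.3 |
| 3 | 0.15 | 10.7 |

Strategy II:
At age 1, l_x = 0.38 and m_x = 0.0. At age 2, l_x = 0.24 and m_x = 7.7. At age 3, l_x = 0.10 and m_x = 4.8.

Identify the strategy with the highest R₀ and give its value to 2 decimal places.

Strategy I: R₀ = 0.58×0.0 + 0.24×5.3 + 0.15×10.7 = 2.8770
Strategy II: R₀ = 0.38×0.0 + 0.24×7.7 + 0.10×4.8 = 2.3280
Highest R₀: strategy I with 2.8770.

2.88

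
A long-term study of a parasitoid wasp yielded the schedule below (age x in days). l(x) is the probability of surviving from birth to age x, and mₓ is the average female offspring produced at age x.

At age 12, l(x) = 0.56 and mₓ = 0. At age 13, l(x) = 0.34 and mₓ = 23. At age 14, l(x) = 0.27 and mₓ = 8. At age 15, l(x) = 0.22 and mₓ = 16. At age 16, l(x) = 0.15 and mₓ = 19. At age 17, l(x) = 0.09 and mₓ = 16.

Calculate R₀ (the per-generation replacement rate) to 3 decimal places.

R₀ = Σ l(x) mₓ:
  age 12: 0.56 × 0 = 0.0000
  age 13: 0.34 × 23 = 7.8200
  age 14: 0.27 × 8 = 2.1600
  age 15: 0.22 × 16 = 3.5200
  age 16: 0.15 × 19 = 2.8500
  age 17: 0.09 × 16 = 1.4400
R₀ = 0.0000 + 7.8200 + 2.1600 + 3.5200 + 2.8500 + 1.4400 = 17.7900

17.790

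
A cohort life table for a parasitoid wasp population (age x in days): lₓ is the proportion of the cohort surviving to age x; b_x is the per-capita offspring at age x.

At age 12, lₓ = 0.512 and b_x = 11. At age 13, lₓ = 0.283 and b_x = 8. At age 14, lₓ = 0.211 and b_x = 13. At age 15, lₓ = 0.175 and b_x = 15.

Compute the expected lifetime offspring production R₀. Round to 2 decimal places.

R₀ = Σ lₓ b_x:
  age 12: 0.512 × 11 = 5.6320
  age 13: 0.283 × 8 = 2.2640
  age 14: 0.211 × 13 = 2.7430
  age 15: 0.175 × 15 = 2.6250
R₀ = 5.6320 + 2.2640 + 2.7430 + 2.6250 = 13.2640

13.26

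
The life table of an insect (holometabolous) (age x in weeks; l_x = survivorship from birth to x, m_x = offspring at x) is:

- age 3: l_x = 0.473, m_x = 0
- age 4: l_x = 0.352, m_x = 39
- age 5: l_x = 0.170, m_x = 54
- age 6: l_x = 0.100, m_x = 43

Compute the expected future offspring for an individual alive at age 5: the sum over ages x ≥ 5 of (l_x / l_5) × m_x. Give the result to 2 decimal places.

l_5 = 0.170. Conditional survival from age 5 to x is l_x / l_5.
  x=5: (0.170/0.170) × 54 = 54.0000
  x=6: (0.100/0.170) × 43 = 25.2941
Sum = 54.0000 + 25.2941 = 79.2941

79.29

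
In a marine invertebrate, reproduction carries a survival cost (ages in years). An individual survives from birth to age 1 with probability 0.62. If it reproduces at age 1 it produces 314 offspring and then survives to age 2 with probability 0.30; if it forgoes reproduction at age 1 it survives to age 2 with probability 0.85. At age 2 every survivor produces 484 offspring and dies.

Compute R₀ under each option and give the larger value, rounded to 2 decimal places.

breed at age 1: R₀ = 0.62 × (314 + 0.30 × 484) = 0.62 × 459.2000 = 284.7040
delay to age 2: R₀ = 0.62 × (0.85 × 484) = 0.62 × 411.4000 = 255.0680
Higher: breed at age 1 (284.7040).

284.70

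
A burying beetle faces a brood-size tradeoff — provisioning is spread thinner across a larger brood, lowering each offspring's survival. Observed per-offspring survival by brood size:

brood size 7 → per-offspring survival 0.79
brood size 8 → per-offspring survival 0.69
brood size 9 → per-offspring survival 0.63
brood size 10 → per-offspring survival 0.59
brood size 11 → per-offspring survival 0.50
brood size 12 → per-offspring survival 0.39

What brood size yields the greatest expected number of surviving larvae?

10

Expected surviving larvae = c × s(c):
  c=7: 7 × 0.79 = 5.530
  c=8: 8 × 0.69 = 5.520
  c=9: 9 × 0.63 = 5.670
  c=10: 10 × 0.59 = 5.900
  c=11: 11 × 0.50 = 5.500
  c=12: 12 × 0.39 = 4.680
Maximum at c = 10 (5.900 surviving larvae).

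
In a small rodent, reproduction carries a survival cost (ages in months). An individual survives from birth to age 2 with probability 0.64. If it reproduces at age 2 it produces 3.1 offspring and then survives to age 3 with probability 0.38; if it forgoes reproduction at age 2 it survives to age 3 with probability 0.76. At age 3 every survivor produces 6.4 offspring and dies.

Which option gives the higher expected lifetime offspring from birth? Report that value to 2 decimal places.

breed at age 2: R₀ = 0.64 × (3.1 + 0.38 × 6.4) = 0.64 × 5.5320 = 3.5405
delay to age 3: R₀ = 0.64 × (0.76 × 6.4) = 0.64 × 4.8640 = 3.1130
Higher: breed at age 2 (3.5405).

3.54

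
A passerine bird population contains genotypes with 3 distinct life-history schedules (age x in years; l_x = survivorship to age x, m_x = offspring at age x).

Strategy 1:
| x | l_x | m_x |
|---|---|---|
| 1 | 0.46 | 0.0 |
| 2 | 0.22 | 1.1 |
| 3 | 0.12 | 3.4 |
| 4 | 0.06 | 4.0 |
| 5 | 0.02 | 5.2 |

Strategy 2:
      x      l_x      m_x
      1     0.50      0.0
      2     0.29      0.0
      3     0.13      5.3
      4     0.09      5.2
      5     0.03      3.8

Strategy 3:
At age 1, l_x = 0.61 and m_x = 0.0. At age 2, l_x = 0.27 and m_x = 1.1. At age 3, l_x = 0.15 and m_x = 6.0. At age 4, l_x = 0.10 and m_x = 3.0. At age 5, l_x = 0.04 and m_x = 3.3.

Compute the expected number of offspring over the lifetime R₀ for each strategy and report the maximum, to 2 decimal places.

Strategy 1: R₀ = 0.46×0.0 + 0.22×1.1 + 0.12×3.4 + 0.06×4.0 + 0.02×5.2 = 0.9940
Strategy 2: R₀ = 0.50×0.0 + 0.29×0.0 + 0.13×5.3 + 0.09×5.2 + 0.03×3.8 = 1.2710
Strategy 3: R₀ = 0.61×0.0 + 0.27×1.1 + 0.15×6.0 + 0.10×3.0 + 0.04×3.3 = 1.6290
Highest R₀: strategy 3 with 1.6290.

1.63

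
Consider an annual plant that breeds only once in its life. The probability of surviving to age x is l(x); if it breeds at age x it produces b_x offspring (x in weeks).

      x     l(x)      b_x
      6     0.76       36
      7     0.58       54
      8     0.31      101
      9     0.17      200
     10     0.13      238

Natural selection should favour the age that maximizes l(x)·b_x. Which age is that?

9

Expected offspring if breeding at age x = l(x) × b_x:
  age 6: 0.76 × 36 = 27.360
  age 7: 0.58 × 54 = 31.320
  age 8: 0.31 × 101 = 31.310
  age 9: 0.17 × 200 = 34.000
  age 10: 0.13 × 238 = 30.940
Maximum at age 9 (34.000).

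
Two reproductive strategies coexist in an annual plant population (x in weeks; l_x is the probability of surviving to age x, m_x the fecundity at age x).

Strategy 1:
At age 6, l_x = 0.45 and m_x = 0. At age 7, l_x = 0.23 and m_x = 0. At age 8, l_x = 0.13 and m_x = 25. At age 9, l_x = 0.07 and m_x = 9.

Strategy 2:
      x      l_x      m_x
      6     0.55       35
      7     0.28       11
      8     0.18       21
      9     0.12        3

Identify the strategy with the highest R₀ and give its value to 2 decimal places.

Strategy 1: R₀ = 0.45×0 + 0.23×0 + 0.13×25 + 0.07×9 = 3.8800
Strategy 2: R₀ = 0.55×35 + 0.28×11 + 0.18×21 + 0.12×3 = 26.4700
Highest R₀: strategy 2 with 26.4700.

26.47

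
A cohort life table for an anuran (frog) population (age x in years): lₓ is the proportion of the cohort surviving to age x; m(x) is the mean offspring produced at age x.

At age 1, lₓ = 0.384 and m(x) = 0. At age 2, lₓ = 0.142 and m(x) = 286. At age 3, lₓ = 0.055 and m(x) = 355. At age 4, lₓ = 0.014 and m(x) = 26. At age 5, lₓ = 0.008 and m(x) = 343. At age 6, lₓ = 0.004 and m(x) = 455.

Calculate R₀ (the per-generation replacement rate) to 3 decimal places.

65.065

R₀ = Σ lₓ m(x):
  age 1: 0.384 × 0 = 0.0000
  age 2: 0.142 × 286 = 40.6120
  age 3: 0.055 × 355 = 19.5250
  age 4: 0.014 × 26 = 0.3640
  age 5: 0.008 × 343 = 2.7440
  age 6: 0.004 × 455 = 1.8200
R₀ = 0.0000 + 40.6120 + 19.5250 + 0.3640 + 2.7440 + 1.8200 = 65.0650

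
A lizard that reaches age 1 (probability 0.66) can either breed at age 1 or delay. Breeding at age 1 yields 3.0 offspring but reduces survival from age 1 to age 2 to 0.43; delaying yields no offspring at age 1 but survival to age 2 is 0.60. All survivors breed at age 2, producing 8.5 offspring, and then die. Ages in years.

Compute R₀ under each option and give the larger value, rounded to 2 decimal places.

breed at age 1: R₀ = 0.66 × (3.0 + 0.43 × 8.5) = 0.66 × 6.6550 = 4.3923
delay to age 2: R₀ = 0.66 × (0.60 × 8.5) = 0.66 × 5.1000 = 3.3660
Higher: breed at age 1 (4.3923).

4.39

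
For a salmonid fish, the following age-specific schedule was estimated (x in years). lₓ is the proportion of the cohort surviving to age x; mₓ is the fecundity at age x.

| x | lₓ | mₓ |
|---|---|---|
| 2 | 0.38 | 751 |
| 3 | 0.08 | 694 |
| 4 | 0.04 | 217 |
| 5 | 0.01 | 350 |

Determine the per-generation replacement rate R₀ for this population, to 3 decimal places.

R₀ = Σ lₓ mₓ:
  age 2: 0.38 × 751 = 285.3800
  age 3: 0.08 × 694 = 55.5200
  age 4: 0.04 × 217 = 8.6800
  age 5: 0.01 × 350 = 3.5000
R₀ = 285.3800 + 55.5200 + 8.6800 + 3.5000 = 353.0800

353.080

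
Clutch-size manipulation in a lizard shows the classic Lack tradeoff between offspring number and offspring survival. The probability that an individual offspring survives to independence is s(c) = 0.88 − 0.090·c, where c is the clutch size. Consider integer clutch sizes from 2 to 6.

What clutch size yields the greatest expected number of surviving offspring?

5

Expected surviving offspring = c × s(c):
  c=2: 2 × 0.700 = 1.400
  c=3: 3 × 0.610 = 1.830
  c=4: 4 × 0.520 = 2.080
  c=5: 5 × 0.430 = 2.150
  c=6: 6 × 0.340 = 2.040
Maximum at c = 5 (2.150 surviving offspring).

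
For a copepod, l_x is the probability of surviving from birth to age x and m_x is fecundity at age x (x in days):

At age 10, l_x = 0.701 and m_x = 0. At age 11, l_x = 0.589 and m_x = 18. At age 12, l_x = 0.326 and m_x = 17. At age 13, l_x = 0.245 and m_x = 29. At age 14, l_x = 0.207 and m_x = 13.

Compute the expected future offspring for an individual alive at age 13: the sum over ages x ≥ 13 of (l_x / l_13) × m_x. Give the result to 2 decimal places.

l_13 = 0.245. Conditional survival from age 13 to x is l_x / l_13.
  x=13: (0.245/0.245) × 29 = 29.0000
  x=14: (0.207/0.245) × 13 = 10.9837
Sum = 29.0000 + 10.9837 = 39.9837

39.98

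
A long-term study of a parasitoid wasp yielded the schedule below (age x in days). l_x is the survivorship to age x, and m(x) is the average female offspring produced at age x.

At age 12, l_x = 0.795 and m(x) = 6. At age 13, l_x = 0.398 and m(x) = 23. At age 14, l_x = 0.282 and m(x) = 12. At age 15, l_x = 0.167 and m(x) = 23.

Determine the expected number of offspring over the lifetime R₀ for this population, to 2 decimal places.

21.15

R₀ = Σ l_x m(x):
  age 12: 0.795 × 6 = 4.7700
  age 13: 0.398 × 23 = 9.1540
  age 14: 0.282 × 12 = 3.3840
  age 15: 0.167 × 23 = 3.8410
R₀ = 4.7700 + 9.1540 + 3.3840 + 3.8410 = 21.1490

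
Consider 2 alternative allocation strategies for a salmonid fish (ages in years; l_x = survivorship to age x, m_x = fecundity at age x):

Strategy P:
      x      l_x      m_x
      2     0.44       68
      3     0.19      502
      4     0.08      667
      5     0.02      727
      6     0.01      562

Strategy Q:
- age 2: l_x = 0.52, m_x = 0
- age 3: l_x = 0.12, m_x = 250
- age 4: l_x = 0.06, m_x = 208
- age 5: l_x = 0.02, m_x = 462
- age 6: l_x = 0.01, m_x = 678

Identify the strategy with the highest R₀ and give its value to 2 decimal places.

198.82

Strategy P: R₀ = 0.44×68 + 0.19×502 + 0.08×667 + 0.02×727 + 0.01×562 = 198.8200
Strategy Q: R₀ = 0.52×0 + 0.12×250 + 0.06×208 + 0.02×462 + 0.01×678 = 58.5000
Highest R₀: strategy P with 198.8200.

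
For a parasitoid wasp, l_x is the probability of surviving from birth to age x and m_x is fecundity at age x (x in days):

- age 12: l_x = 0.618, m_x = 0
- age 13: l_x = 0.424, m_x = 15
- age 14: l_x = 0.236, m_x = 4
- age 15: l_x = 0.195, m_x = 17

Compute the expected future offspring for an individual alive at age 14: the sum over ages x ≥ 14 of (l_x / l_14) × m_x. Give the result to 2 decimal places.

18.05

l_14 = 0.236. Conditional survival from age 14 to x is l_x / l_14.
  x=14: (0.236/0.236) × 4 = 4.0000
  x=15: (0.195/0.236) × 17 = 14.0466
Sum = 4.0000 + 14.0466 = 18.0466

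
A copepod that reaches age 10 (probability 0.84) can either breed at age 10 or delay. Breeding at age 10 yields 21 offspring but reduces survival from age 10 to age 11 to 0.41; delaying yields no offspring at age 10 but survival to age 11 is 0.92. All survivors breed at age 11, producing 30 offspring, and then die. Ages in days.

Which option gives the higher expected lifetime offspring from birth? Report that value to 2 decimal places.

27.97

breed at age 10: R₀ = 0.84 × (21 + 0.41 × 30) = 0.84 × 33.3000 = 27.9720
delay to age 11: R₀ = 0.84 × (0.92 × 30) = 0.84 × 27.6000 = 23.1840
Higher: breed at age 10 (27.9720).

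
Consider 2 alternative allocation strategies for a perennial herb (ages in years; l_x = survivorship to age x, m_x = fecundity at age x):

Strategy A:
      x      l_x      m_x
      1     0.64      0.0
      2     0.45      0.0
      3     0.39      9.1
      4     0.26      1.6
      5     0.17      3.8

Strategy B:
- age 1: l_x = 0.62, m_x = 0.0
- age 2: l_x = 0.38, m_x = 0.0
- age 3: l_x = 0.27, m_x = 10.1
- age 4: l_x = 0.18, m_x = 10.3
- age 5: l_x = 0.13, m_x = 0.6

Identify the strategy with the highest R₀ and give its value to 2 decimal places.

Strategy A: R₀ = 0.64×0.0 + 0.45×0.0 + 0.39×9.1 + 0.26×1.6 + 0.17×3.8 = 4.6110
Strategy B: R₀ = 0.62×0.0 + 0.38×0.0 + 0.27×10.1 + 0.18×10.3 + 0.13×0.6 = 4.6590
Highest R₀: strategy B with 4.6590.

4.66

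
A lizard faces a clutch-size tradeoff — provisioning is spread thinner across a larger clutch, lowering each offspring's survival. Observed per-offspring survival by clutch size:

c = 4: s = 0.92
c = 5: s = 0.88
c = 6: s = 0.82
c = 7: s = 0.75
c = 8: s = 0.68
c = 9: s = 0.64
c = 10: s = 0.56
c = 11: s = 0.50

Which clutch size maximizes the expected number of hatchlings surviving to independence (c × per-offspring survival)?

Expected hatchlings surviving to independence = c × s(c):
  c=4: 4 × 0.92 = 3.680
  c=5: 5 × 0.88 = 4.400
  c=6: 6 × 0.82 = 4.920
  c=7: 7 × 0.75 = 5.250
  c=8: 8 × 0.68 = 5.440
  c=9: 9 × 0.64 = 5.760
  c=10: 10 × 0.56 = 5.600
  c=11: 11 × 0.50 = 5.500
Maximum at c = 9 (5.760 hatchlings surviving to independence).

9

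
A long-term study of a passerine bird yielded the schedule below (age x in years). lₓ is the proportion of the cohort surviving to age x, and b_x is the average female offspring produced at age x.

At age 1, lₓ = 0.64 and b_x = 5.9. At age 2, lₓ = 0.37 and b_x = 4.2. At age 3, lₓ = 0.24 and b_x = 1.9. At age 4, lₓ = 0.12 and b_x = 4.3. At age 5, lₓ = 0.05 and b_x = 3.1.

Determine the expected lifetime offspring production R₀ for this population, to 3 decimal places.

6.457

R₀ = Σ lₓ b_x:
  age 1: 0.64 × 5.9 = 3.7760
  age 2: 0.37 × 4.2 = 1.5540
  age 3: 0.24 × 1.9 = 0.4560
  age 4: 0.12 × 4.3 = 0.5160
  age 5: 0.05 × 3.1 = 0.1550
R₀ = 3.7760 + 1.5540 + 0.4560 + 0.5160 + 0.1550 = 6.4570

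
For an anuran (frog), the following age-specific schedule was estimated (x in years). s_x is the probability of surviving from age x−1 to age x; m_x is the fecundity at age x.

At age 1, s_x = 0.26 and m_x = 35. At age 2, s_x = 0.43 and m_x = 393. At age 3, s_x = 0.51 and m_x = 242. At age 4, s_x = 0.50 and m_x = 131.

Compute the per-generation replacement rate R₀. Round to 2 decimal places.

Survivorship from birth: l_x = s_1·s_2·…·s_x.
  l_1 = 0.26000
  l_2 = 0.11180
  l_3 = 0.05702
  l_4 = 0.02851
R₀ = Σ l_x m_x:
  age 1: 0.26000 × 35 = 9.1000
  age 2: 0.11180 × 393 = 43.9374
  age 3: 0.05702 × 242 = 13.7988
  age 4: 0.02851 × 131 = 3.7348
R₀ = 9.1000 + 43.9374 + 13.7988 + 3.7348 = 70.5710

70.57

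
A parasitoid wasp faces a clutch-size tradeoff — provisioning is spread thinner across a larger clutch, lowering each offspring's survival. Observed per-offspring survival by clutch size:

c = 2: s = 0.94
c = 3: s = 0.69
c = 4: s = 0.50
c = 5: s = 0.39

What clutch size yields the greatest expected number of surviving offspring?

Expected surviving offspring = c × s(c):
  c=2: 2 × 0.94 = 1.880
  c=3: 3 × 0.69 = 2.070
  c=4: 4 × 0.50 = 2.000
  c=5: 5 × 0.39 = 1.950
Maximum at c = 3 (2.070 surviving offspring).

3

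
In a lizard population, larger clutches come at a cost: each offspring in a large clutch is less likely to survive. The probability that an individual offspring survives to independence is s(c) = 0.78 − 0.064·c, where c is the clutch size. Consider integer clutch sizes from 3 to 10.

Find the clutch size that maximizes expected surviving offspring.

6

Expected surviving offspring = c × s(c):
  c=3: 3 × 0.588 = 1.764
  c=4: 4 × 0.524 = 2.096
  c=5: 5 × 0.460 = 2.300
  c=6: 6 × 0.396 = 2.376
  c=7: 7 × 0.332 = 2.324
  c=8: 8 × 0.268 = 2.144
  c=9: 9 × 0.204 = 1.836
  c=10: 10 × 0.140 = 1.400
Maximum at c = 6 (2.376 surviving offspring).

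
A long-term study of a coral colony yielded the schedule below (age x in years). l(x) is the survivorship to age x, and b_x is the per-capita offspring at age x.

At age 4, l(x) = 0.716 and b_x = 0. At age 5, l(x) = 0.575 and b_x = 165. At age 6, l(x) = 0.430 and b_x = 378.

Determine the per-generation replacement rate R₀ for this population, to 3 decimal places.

R₀ = Σ l(x) b_x:
  age 4: 0.716 × 0 = 0.0000
  age 5: 0.575 × 165 = 94.8750
  age 6: 0.430 × 378 = 162.5400
R₀ = 0.0000 + 94.8750 + 162.5400 = 257.4150

257.415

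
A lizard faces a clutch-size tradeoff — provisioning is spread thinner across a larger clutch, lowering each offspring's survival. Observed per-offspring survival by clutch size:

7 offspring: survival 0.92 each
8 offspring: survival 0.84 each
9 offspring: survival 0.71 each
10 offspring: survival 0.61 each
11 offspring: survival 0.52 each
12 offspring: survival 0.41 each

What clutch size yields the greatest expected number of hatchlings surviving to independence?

Expected hatchlings surviving to independence = c × s(c):
  c=7: 7 × 0.92 = 6.440
  c=8: 8 × 0.84 = 6.720
  c=9: 9 × 0.71 = 6.390
  c=10: 10 × 0.61 = 6.100
  c=11: 11 × 0.52 = 5.720
  c=12: 12 × 0.41 = 4.920
Maximum at c = 8 (6.720 hatchlings surviving to independence).

8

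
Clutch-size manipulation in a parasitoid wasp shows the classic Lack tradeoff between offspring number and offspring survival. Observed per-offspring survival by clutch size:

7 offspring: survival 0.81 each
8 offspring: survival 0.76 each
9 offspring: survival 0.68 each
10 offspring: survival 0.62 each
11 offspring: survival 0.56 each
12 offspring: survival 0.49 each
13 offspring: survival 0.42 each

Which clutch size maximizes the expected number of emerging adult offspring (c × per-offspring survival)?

Expected emerging adult offspring = c × s(c):
  c=7: 7 × 0.81 = 5.670
  c=8: 8 × 0.76 = 6.080
  c=9: 9 × 0.68 = 6.120
  c=10: 10 × 0.62 = 6.200
  c=11: 11 × 0.56 = 6.160
  c=12: 12 × 0.49 = 5.880
  c=13: 13 × 0.42 = 5.460
Maximum at c = 10 (6.200 emerging adult offspring).

10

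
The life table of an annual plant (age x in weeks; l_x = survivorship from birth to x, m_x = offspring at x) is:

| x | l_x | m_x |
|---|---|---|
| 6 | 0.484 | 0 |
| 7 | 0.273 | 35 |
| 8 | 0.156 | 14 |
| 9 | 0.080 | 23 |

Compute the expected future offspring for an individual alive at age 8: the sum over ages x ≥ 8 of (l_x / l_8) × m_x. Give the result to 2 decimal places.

l_8 = 0.156. Conditional survival from age 8 to x is l_x / l_8.
  x=8: (0.156/0.156) × 14 = 14.0000
  x=9: (0.080/0.156) × 23 = 11.7949
Sum = 14.0000 + 11.7949 = 25.7949

25.79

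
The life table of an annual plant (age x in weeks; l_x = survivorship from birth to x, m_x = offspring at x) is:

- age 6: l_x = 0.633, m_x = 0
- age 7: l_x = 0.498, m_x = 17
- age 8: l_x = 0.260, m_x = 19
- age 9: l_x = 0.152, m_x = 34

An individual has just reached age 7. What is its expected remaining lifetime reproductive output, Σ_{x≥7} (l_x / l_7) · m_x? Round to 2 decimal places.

37.30

l_7 = 0.498. Conditional survival from age 7 to x is l_x / l_7.
  x=7: (0.498/0.498) × 17 = 17.0000
  x=8: (0.260/0.498) × 19 = 9.9197
  x=9: (0.152/0.498) × 34 = 10.3775
Sum = 17.0000 + 9.9197 + 10.3775 = 37.2972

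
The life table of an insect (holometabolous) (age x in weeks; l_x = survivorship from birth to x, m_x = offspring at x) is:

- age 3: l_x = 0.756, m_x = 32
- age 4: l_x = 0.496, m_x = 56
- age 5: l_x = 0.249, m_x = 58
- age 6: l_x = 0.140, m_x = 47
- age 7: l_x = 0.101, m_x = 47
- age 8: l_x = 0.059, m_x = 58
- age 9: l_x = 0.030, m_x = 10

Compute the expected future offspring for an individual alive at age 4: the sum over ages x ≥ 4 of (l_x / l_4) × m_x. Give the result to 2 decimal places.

l_4 = 0.496. Conditional survival from age 4 to x is l_x / l_4.
  x=4: (0.496/0.496) × 56 = 56.0000
  x=5: (0.249/0.496) × 58 = 29.1169
  x=6: (0.140/0.496) × 47 = 13.2661
  x=7: (0.101/0.496) × 47 = 9.5706
  x=8: (0.059/0.496) × 58 = 6.8992
  x=9: (0.030/0.496) × 10 = 0.6048
Sum = 56.0000 + 29.1169 + 13.2661 + 9.5706 + 6.8992 + 0.6048 = 115.4577

115.46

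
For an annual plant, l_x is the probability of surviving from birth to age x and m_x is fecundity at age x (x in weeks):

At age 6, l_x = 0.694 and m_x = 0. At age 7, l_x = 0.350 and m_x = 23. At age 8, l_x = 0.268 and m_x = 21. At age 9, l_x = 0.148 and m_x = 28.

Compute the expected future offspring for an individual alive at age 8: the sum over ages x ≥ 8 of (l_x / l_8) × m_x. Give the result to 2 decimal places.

36.46

l_8 = 0.268. Conditional survival from age 8 to x is l_x / l_8.
  x=8: (0.268/0.268) × 21 = 21.0000
  x=9: (0.148/0.268) × 28 = 15.4627
Sum = 21.0000 + 15.4627 = 36.4627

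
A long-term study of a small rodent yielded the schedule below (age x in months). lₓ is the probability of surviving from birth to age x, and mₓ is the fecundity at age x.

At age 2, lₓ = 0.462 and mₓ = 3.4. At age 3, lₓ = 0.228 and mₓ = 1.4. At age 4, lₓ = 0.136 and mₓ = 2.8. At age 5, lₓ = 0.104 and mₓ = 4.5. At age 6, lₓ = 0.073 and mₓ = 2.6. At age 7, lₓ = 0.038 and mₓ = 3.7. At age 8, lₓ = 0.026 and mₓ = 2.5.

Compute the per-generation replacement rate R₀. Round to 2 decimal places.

R₀ = Σ lₓ mₓ:
  age 2: 0.462 × 3.4 = 1.5708
  age 3: 0.228 × 1.4 = 0.3192
  age 4: 0.136 × 2.8 = 0.3808
  age 5: 0.104 × 4.5 = 0.4680
  age 6: 0.073 × 2.6 = 0.1898
  age 7: 0.038 × 3.7 = 0.1406
  age 8: 0.026 × 2.5 = 0.0650
R₀ = 1.5708 + 0.3192 + 0.3808 + 0.4680 + 0.1898 + 0.1406 + 0.0650 = 3.1342

3.13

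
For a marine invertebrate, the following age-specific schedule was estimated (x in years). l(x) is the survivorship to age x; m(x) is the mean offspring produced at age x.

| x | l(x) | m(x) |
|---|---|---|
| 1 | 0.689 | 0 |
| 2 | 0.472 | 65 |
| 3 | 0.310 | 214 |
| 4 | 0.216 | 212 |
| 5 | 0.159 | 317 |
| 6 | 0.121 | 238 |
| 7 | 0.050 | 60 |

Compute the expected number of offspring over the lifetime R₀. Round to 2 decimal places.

225.01

R₀ = Σ l(x) m(x):
  age 1: 0.689 × 0 = 0.0000
  age 2: 0.472 × 65 = 30.6800
  age 3: 0.310 × 214 = 66.3400
  age 4: 0.216 × 212 = 45.7920
  age 5: 0.159 × 317 = 50.4030
  age 6: 0.121 × 238 = 28.7980
  age 7: 0.050 × 60 = 3.0000
R₀ = 0.0000 + 30.6800 + 66.3400 + 45.7920 + 50.4030 + 28.7980 + 3.0000 = 225.0130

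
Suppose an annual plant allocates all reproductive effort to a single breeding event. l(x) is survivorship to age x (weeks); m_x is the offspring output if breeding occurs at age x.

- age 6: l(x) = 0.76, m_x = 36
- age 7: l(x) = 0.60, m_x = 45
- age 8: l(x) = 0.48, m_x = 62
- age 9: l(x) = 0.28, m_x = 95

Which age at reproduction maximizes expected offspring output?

8

Expected offspring if breeding at age x = l(x) × m_x:
  age 6: 0.76 × 36 = 27.360
  age 7: 0.60 × 45 = 27.000
  age 8: 0.48 × 62 = 29.760
  age 9: 0.28 × 95 = 26.600
Maximum at age 8 (29.760).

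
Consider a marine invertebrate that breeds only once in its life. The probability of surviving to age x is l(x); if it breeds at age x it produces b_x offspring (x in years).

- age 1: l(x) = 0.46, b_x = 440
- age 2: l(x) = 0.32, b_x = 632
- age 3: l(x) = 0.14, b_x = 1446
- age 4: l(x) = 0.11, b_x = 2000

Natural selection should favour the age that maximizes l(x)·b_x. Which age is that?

Expected offspring if breeding at age x = l(x) × b_x:
  age 1: 0.46 × 440 = 202.400
  age 2: 0.32 × 632 = 202.240
  age 3: 0.14 × 1446 = 202.440
  age 4: 0.11 × 2000 = 220.000
Maximum at age 4 (220.000).

4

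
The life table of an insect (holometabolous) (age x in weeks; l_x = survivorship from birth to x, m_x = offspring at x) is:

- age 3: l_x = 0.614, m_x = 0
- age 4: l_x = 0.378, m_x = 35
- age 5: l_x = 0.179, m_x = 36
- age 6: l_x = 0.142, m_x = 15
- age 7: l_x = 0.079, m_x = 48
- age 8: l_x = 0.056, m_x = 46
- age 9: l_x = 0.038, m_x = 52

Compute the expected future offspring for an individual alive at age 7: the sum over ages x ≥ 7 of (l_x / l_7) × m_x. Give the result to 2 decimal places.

l_7 = 0.079. Conditional survival from age 7 to x is l_x / l_7.
  x=7: (0.079/0.079) × 48 = 48.0000
  x=8: (0.056/0.079) × 46 = 32.6076
  x=9: (0.038/0.079) × 52 = 25.0127
Sum = 48.0000 + 32.6076 + 25.0127 = 105.6203

105.62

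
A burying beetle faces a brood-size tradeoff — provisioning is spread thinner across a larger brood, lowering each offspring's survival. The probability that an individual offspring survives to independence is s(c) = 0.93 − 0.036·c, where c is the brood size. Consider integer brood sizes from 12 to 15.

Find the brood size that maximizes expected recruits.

Expected recruits = c × s(c):
  c=12: 12 × 0.498 = 5.976
  c=13: 13 × 0.462 = 6.006
  c=14: 14 × 0.426 = 5.964
  c=15: 15 × 0.390 = 5.850
Maximum at c = 13 (6.006 recruits).

13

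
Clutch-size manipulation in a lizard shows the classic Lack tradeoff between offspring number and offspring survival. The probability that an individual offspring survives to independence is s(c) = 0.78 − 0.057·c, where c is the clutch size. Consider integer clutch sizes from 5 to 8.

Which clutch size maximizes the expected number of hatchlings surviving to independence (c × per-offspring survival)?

7

Expected hatchlings surviving to independence = c × s(c):
  c=5: 5 × 0.495 = 2.475
  c=6: 6 × 0.438 = 2.628
  c=7: 7 × 0.381 = 2.667
  c=8: 8 × 0.324 = 2.592
Maximum at c = 7 (2.667 hatchlings surviving to independence).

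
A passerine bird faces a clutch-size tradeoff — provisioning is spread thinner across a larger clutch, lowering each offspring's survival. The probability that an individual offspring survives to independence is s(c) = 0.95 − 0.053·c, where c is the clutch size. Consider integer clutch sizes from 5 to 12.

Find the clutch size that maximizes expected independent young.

9

Expected independent young = c × s(c):
  c=5: 5 × 0.685 = 3.425
  c=6: 6 × 0.632 = 3.792
  c=7: 7 × 0.579 = 4.053
  c=8: 8 × 0.526 = 4.208
  c=9: 9 × 0.473 = 4.257
  c=10: 10 × 0.420 = 4.200
  c=11: 11 × 0.367 = 4.037
  c=12: 12 × 0.314 = 3.768
Maximum at c = 9 (4.257 independent young).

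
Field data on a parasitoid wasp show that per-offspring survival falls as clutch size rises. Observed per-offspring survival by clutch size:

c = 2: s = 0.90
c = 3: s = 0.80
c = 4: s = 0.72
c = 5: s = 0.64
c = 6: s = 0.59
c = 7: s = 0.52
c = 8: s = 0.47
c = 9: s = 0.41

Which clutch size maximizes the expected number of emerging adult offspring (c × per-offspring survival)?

Expected emerging adult offspring = c × s(c):
  c=2: 2 × 0.90 = 1.800
  c=3: 3 × 0.80 = 2.400
  c=4: 4 × 0.72 = 2.880
  c=5: 5 × 0.64 = 3.200
  c=6: 6 × 0.59 = 3.540
  c=7: 7 × 0.52 = 3.640
  c=8: 8 × 0.47 = 3.760
  c=9: 9 × 0.41 = 3.690
Maximum at c = 8 (3.760 emerging adult offspring).

8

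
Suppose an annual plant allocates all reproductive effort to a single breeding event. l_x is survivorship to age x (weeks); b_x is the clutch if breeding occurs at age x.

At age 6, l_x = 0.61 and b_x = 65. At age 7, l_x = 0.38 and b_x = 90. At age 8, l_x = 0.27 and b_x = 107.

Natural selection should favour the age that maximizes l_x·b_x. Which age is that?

6

Expected offspring if breeding at age x = l_x × b_x:
  age 6: 0.61 × 65 = 39.650
  age 7: 0.38 × 90 = 34.200
  age 8: 0.27 × 107 = 28.890
Maximum at age 6 (39.650).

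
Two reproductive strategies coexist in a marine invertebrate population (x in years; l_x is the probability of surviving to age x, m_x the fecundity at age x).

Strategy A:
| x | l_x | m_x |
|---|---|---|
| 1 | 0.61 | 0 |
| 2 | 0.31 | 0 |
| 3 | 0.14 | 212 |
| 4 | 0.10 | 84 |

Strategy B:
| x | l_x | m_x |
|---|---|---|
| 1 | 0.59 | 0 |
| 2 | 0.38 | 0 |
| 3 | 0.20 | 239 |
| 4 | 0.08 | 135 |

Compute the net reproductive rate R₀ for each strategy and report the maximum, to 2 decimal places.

58.60

Strategy A: R₀ = 0.61×0 + 0.31×0 + 0.14×212 + 0.10×84 = 38.0800
Strategy B: R₀ = 0.59×0 + 0.38×0 + 0.20×239 + 0.08×135 = 58.6000
Highest R₀: strategy B with 58.6000.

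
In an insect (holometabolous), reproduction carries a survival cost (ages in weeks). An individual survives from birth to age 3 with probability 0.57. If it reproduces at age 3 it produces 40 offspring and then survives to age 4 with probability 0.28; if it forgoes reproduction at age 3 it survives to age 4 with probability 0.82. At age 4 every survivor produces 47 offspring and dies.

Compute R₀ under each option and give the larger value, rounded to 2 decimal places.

30.30

breed at age 3: R₀ = 0.57 × (40 + 0.28 × 47) = 0.57 × 53.1600 = 30.3012
delay to age 4: R₀ = 0.57 × (0.82 × 47) = 0.57 × 38.5400 = 21.9678
Higher: breed at age 3 (30.3012).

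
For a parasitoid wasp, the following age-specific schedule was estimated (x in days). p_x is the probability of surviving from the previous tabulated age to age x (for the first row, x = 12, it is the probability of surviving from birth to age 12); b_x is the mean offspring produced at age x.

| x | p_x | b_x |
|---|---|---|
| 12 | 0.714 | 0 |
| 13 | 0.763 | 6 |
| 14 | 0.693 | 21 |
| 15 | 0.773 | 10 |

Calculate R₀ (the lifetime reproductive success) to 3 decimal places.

14.115

Survivorship from birth: l_x = p_12·p_13·…·p_x.
  l_12 = 0.71400
  l_13 = 0.54478
  l_14 = 0.37753
  l_15 = 0.29183
R₀ = Σ l_x b_x:
  age 12: 0.71400 × 0 = 0.0000
  age 13: 0.54478 × 6 = 3.2687
  age 14: 0.37753 × 21 = 7.9281
  age 15: 0.29183 × 10 = 2.9183
R₀ = 0.0000 + 3.2687 + 7.9281 + 2.9183 = 14.1151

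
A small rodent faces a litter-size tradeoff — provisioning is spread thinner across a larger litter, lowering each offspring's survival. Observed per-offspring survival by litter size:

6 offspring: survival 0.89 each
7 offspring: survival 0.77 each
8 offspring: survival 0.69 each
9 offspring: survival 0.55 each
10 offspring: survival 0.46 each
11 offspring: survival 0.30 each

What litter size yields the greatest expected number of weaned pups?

8

Expected weaned pups = c × s(c):
  c=6: 6 × 0.89 = 5.340
  c=7: 7 × 0.77 = 5.390
  c=8: 8 × 0.69 = 5.520
  c=9: 9 × 0.55 = 4.950
  c=10: 10 × 0.46 = 4.600
  c=11: 11 × 0.30 = 3.300
Maximum at c = 8 (5.520 weaned pups).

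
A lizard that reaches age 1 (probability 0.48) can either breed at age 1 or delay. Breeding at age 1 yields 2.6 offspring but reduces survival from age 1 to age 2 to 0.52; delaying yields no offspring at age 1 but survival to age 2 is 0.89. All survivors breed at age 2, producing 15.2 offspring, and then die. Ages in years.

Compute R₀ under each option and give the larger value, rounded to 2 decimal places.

breed at age 1: R₀ = 0.48 × (2.6 + 0.52 × 15.2) = 0.48 × 10.5040 = 5.0419
delay to age 2: R₀ = 0.48 × (0.89 × 15.2) = 0.48 × 13.5280 = 6.4934
Higher: delay to age 2 (6.4934).

6.49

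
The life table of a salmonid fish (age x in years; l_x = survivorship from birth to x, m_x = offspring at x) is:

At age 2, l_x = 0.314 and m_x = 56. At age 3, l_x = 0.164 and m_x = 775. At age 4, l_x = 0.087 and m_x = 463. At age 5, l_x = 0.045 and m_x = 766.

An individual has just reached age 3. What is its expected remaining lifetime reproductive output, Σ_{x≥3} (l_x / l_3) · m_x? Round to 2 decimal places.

1230.80

l_3 = 0.164. Conditional survival from age 3 to x is l_x / l_3.
  x=3: (0.164/0.164) × 775 = 775.0000
  x=4: (0.087/0.164) × 463 = 245.6159
  x=5: (0.045/0.164) × 766 = 210.1829
Sum = 775.0000 + 245.6159 + 210.1829 = 1230.7988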